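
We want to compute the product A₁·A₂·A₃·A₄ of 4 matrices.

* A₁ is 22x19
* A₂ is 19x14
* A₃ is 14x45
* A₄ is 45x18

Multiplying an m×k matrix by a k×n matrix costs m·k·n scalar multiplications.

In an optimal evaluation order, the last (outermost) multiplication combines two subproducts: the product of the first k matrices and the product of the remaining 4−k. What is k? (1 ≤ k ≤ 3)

Adjacent pairs: A₁A₂ = 22·19·14 = 5852; A₂A₃ = 19·14·45 = 11970; A₃A₄ = 14·45·18 = 11340.
Length 3: A₁..A₃: k=1: 0+11970+22·19·45=30780; k=2: 5852+0+22·14·45=19712 → min 19712 | A₂..A₄: k=2: 0+11340+19·14·18=16128; k=3: 11970+0+19·45·18=27360 → min 16128.
Top-level splits: k=1: (A₁..A₁)·(A₂..A₄) → 0+16128+22·19·18 = 23652; k=2: (A₁..A₂)·(A₃..A₄) → 5852+11340+22·14·18 = 22736; k=3: (A₁..A₃)·(A₄..A₄) → 19712+0+22·45·18 = 37532.
Best split is after A₂, i.e. k = 2.

2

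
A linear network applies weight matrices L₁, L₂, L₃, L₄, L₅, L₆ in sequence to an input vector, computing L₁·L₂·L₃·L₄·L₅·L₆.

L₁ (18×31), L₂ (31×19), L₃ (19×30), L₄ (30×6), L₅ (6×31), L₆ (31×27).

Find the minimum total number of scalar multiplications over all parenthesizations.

18240

Adjacent pairs: L₁L₂ = 18·31·19 = 10602; L₂L₃ = 31·19·30 = 17670; L₃L₄ = 19·30·6 = 3420; L₄L₅ = 30·6·31 = 5580; L₅L₆ = 6·31·27 = 5022.
Length 3: L₁..L₃: k=1: 0+17670+18·31·30=34410; k=2: 10602+0+18·19·30=20862 → min 20862 | L₂..L₄: k=2: 0+3420+31·19·6=6954; k=3: 17670+0+31·30·6=23250 → min 6954 | L₃..L₅: k=3: 0+5580+19·30·31=23250; k=4: 3420+0+19·6·31=6954 → min 6954 | L₄..L₆: k=4: 0+5022+30·6·27=9882; k=5: 5580+0+30·31·27=30690 → min 9882.
Length 4: L₁..L₄: k=1: 0+6954+18·31·6=10302; k=2: 10602+3420+18·19·6=16074; k=3: 20862+0+18·30·6=24102 → min 10302 | L₂..L₅: k=2: 0+6954+31·19·31=25213; k=3: 17670+5580+31·30·31=52080; k=4: 6954+0+31·6·31=12720 → min 12720 | L₃..L₆: k=3: 0+9882+19·30·27=25272; k=4: 3420+5022+19·6·27=11520; k=5: 6954+0+19·31·27=22857 → min 11520.
Length 5: L₁..L₅: k=1: 0+12720+18·31·31=30018; k=2: 10602+6954+18·19·31=28158; k=3: 20862+5580+18·30·31=43182; k=4: 10302+0+18·6·31=13650 → min 13650 | L₂..L₆: k=2: 0+11520+31·19·27=27423; k=3: 17670+9882+31·30·27=52662; k=4: 6954+5022+31·6·27=16998; k=5: 12720+0+31·31·27=38667 → min 16998.
Length 6: L₁..L₆: k=1: 0+16998+18·31·27=32064; k=2: 10602+11520+18·19·27=31356; k=3: 20862+9882+18·30·27=45324; k=4: 10302+5022+18·6·27=18240; k=5: 13650+0+18·31·27=28716 → min 18240.
Optimal order: ((L₁·(L₂·(L₃·L₄)))·(L₅·L₆)) with cost 18240.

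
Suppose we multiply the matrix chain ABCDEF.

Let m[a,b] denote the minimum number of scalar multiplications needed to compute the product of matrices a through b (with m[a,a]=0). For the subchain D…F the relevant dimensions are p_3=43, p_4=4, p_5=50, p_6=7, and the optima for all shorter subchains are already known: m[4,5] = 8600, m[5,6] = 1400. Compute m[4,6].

m[4,6] = min over k∈[4,5] of m[4,k]+m[k+1,6]+p_{3}·p_k·p_{6}.
k=4: 0 + 1400 + 43·4·7 = 2604; k=5: 8600 + 0 + 43·50·7 = 23650.
Minimum: 2604 at k=4.

2604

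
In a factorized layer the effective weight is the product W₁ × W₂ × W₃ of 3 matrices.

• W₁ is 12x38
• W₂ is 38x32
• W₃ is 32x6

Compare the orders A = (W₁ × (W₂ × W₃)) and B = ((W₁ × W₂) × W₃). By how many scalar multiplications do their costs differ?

Order A = (W₁ × (W₂ × W₃)): (W₂ × W₃): 38×32 by 32×6 → 38×6, cost 38·32·6 = 7296; (W₁ × (W₂ × W₃)): 12×38 by 38×6 → 12×6, cost 12·38·6 = 2736; cumulative 10032. Total 10032.
Order B = ((W₁ × W₂) × W₃): (W₁ × W₂): 12×38 by 38×32 → 12×32, cost 12·38·32 = 14592; ((W₁ × W₂) × W₃): 12×32 by 32×6 → 12×6, cost 12·32·6 = 2304; cumulative 16896. Total 16896.
Difference: |10032 − 16896| = 6864.

6864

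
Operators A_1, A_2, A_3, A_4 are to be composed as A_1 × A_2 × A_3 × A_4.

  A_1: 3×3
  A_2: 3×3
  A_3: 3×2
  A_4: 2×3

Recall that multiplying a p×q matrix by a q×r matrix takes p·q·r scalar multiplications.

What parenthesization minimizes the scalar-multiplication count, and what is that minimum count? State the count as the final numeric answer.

54

Adjacent pairs: A_1A_2 = 3·3·3 = 27; A_2A_3 = 3·3·2 = 18; A_3A_4 = 3·2·3 = 18.
Length 3: A_1..A_3: k=1: 0+18+3·3·2=36; k=2: 27+0+3·3·2=45 → min 36 | A_2..A_4: k=2: 0+18+3·3·3=45; k=3: 18+0+3·2·3=36 → min 36.
Length 4: A_1..A_4: k=1: 0+36+3·3·3=63; k=2: 27+18+3·3·3=72; k=3: 36+0+3·2·3=54 → min 54.
Optimal parenthesization: ((A_1 × (A_2 × A_3)) × A_4) with cost 54.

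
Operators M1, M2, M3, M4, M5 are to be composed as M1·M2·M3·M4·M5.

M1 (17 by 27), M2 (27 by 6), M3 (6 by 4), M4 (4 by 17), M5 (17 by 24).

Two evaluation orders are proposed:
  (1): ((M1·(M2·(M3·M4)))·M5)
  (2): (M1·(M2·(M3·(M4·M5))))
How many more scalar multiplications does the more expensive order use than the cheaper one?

Order (1) = ((M1·(M2·(M3·M4)))·M5): (M3·M4): 6×4 by 4×17 → 6×17, cost 6·4·17 = 408; (M2·(M3·M4)): 27×6 by 6×17 → 27×17, cost 27·6·17 = 2754; cumulative 3162; (M1·(M2·(M3·M4))): 17×27 by 27×17 → 17×17, cost 17·27·17 = 7803; cumulative 10965; ((M1·(M2·(M3·M4)))·M5): 17×17 by 17×24 → 17×24, cost 17·17·24 = 6936; cumulative 17901. Total 17901.
Order (2) = (M1·(M2·(M3·(M4·M5)))): (M4·M5): 4×17 by 17×24 → 4×24, cost 4·17·24 = 1632; (M3·(M4·M5)): 6×4 by 4×24 → 6×24, cost 6·4·24 = 576; cumulative 2208; (M2·(M3·(M4·M5))): 27×6 by 6×24 → 27×24, cost 27·6·24 = 3888; cumulative 6096; (M1·(M2·(M3·(M4·M5)))): 17×27 by 27×24 → 17×24, cost 17·27·24 = 11016; cumulative 17112. Total 17112.
Difference: |17901 − 17112| = 789.

789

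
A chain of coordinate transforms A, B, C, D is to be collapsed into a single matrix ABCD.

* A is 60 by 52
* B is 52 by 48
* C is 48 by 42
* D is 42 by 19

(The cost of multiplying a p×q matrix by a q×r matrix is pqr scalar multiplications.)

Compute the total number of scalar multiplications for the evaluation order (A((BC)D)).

205608

(BC): 52×48 by 48×42 → 52×42, cost 52·48·42 = 104832
((BC)D): 52×42 by 42×19 → 52×19, cost 52·42·19 = 41496; cumulative 146328
(A((BC)D)): 60×52 by 52×19 → 60×19, cost 60·52·19 = 59280; cumulative 205608
Total: 205608 scalar multiplications.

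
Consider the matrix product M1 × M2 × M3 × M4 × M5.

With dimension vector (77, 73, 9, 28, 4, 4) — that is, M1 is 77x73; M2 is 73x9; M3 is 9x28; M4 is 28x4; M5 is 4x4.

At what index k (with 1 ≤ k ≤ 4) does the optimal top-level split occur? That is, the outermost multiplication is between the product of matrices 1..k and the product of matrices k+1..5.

1

Adjacent pairs: M1M2 = 77·73·9 = 50589; M2M3 = 73·9·28 = 18396; M3M4 = 9·28·4 = 1008; M4M5 = 28·4·4 = 448.
Length 3: M1..M3: k=1: 0+18396+77·73·28=175784; k=2: 50589+0+77·9·28=69993 → min 69993 | M2..M4: k=2: 0+1008+73·9·4=3636; k=3: 18396+0+73·28·4=26572 → min 3636 | M3..M5: k=3: 0+448+9·28·4=1456; k=4: 1008+0+9·4·4=1152 → min 1152.
Length 4: M1..M4: k=1: 0+3636+77·73·4=26120; k=2: 50589+1008+77·9·4=54369; k=3: 69993+0+77·28·4=78617 → min 26120 | M2..M5: k=2: 0+1152+73·9·4=3780; k=3: 18396+448+73·28·4=27020; k=4: 3636+0+73·4·4=4804 → min 3780.
Top-level splits: k=1: (M1..M1)·(M2..M5) → 0+3780+77·73·4 = 26264; k=2: (M1..M2)·(M3..M5) → 50589+1152+77·9·4 = 54513; k=3: (M1..M3)·(M4..M5) → 69993+448+77·28·4 = 79065; k=4: (M1..M4)·(M5..M5) → 26120+0+77·4·4 = 27352.
Best split is after M1, i.e. k = 1.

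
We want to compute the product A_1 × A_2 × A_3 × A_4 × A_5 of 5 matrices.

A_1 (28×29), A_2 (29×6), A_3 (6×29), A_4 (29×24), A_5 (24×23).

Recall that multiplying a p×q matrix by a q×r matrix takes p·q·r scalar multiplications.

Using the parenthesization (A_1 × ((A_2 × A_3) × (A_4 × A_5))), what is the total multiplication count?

59073

(A_2 × A_3): 29×6 by 6×29 → 29×29, cost 29·6·29 = 5046
(A_4 × A_5): 29×24 by 24×23 → 29×23, cost 29·24·23 = 16008
((A_2 × A_3) × (A_4 × A_5)): 29×29 by 29×23 → 29×23, cost 29·29·23 = 19343; cumulative 40397
(A_1 × ((A_2 × A_3) × (A_4 × A_5))): 28×29 by 29×23 → 28×23, cost 28·29·23 = 18676; cumulative 59073
Total: 59073 scalar multiplications.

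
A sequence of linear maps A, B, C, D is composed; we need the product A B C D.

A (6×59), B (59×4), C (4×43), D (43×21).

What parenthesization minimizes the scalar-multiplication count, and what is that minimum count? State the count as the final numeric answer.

5532

Adjacent pairs: AB = 6·59·4 = 1416; BC = 59·4·43 = 10148; CD = 4·43·21 = 3612.
Length 3: A..C: k=1: 0+10148+6·59·43=25370; k=2: 1416+0+6·4·43=2448 → min 2448 | B..D: k=2: 0+3612+59·4·21=8568; k=3: 10148+0+59·43·21=63425 → min 8568.
Length 4: A..D: k=1: 0+8568+6·59·21=16002; k=2: 1416+3612+6·4·21=5532; k=3: 2448+0+6·43·21=7866 → min 5532.
Optimal parenthesization: ((A B) (C D)) with cost 5532.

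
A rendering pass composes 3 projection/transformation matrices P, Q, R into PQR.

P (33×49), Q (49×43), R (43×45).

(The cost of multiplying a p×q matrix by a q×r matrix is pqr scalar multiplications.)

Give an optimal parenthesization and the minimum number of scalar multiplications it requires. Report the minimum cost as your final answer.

(P(QR)): cost 167580.
((PQ)R): cost 133386.
Optimal: ((PQ)R) with cost 133386.

133386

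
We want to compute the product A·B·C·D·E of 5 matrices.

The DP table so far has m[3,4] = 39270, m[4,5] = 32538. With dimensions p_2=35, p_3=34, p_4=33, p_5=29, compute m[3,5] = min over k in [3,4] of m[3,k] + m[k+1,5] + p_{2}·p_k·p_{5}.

m[3,5] = min over k∈[3,4] of m[3,k]+m[k+1,5]+p_{2}·p_k·p_{5}.
k=3: 0 + 32538 + 35·34·29 = 67048; k=4: 39270 + 0 + 35·33·29 = 72765.
Minimum: 67048 at k=3.

67048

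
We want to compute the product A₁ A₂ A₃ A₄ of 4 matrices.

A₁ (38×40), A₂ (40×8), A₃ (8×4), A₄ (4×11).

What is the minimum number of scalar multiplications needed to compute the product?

9032

Adjacent pairs: A₁A₂ = 38·40·8 = 12160; A₂A₃ = 40·8·4 = 1280; A₃A₄ = 8·4·11 = 352.
Length 3: A₁..A₃: k=1: 0+1280+38·40·4=7360; k=2: 12160+0+38·8·4=13376 → min 7360 | A₂..A₄: k=2: 0+352+40·8·11=3872; k=3: 1280+0+40·4·11=3040 → min 3040.
Length 4: A₁..A₄: k=1: 0+3040+38·40·11=19760; k=2: 12160+352+38·8·11=15856; k=3: 7360+0+38·4·11=9032 → min 9032.
Optimal order: ((A₁ (A₂ A₃)) A₄) with cost 9032.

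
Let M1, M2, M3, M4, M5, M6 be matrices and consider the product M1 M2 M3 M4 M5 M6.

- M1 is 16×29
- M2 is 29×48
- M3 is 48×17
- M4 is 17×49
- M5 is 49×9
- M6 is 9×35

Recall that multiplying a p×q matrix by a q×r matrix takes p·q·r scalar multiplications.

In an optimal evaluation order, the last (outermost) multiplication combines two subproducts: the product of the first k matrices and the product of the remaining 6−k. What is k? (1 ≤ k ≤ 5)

5

Adjacent pairs: M1M2 = 16·29·48 = 22272; M2M3 = 29·48·17 = 23664; M3M4 = 48·17·49 = 39984; M4M5 = 17·49·9 = 7497; M5M6 = 49·9·35 = 15435.
Length 3: M1..M3: k=1: 0+23664+16·29·17=31552; k=2: 22272+0+16·48·17=35328 → min 31552 | M2..M4: k=2: 0+39984+29·48·49=108192; k=3: 23664+0+29·17·49=47821 → min 47821 | M3..M5: k=3: 0+7497+48·17·9=14841; k=4: 39984+0+48·49·9=61152 → min 14841 | M4..M6: k=4: 0+15435+17·49·35=44590; k=5: 7497+0+17·9·35=12852 → min 12852.
Length 4: M1..M4: k=1: 0+47821+16·29·49=70557; k=2: 22272+39984+16·48·49=99888; k=3: 31552+0+16·17·49=44880 → min 44880 | M2..M5: k=2: 0+14841+29·48·9=27369; k=3: 23664+7497+29·17·9=35598; k=4: 47821+0+29·49·9=60610 → min 27369 | M3..M6: k=3: 0+12852+48·17·35=41412; k=4: 39984+15435+48·49·35=137739; k=5: 14841+0+48·9·35=29961 → min 29961.
Length 5: M1..M5: k=1: 0+27369+16·29·9=31545; k=2: 22272+14841+16·48·9=44025; k=3: 31552+7497+16·17·9=41497; k=4: 44880+0+16·49·9=51936 → min 31545 | M2..M6: k=2: 0+29961+29·48·35=78681; k=3: 23664+12852+29·17·35=53771; k=4: 47821+15435+29·49·35=112991; k=5: 27369+0+29·9·35=36504 → min 36504.
Top-level splits: k=1: (M1..M1)·(M2..M6) → 0+36504+16·29·35 = 52744; k=2: (M1..M2)·(M3..M6) → 22272+29961+16·48·35 = 79113; k=3: (M1..M3)·(M4..M6) → 31552+12852+16·17·35 = 53924; k=4: (M1..M4)·(M5..M6) → 44880+15435+16·49·35 = 87755; k=5: (M1..M5)·(M6..M6) → 31545+0+16·9·35 = 36585.
Best split is after M5, i.e. k = 5.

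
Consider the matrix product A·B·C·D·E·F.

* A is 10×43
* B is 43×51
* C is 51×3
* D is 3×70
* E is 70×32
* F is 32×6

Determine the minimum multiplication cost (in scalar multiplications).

15345

Adjacent pairs: AB = 10·43·51 = 21930; BC = 43·51·3 = 6579; CD = 51·3·70 = 10710; DE = 3·70·32 = 6720; EF = 70·32·6 = 13440.
Length 3: A..C: k=1: 0+6579+10·43·3=7869; k=2: 21930+0+10·51·3=23460 → min 7869 | B..D: k=2: 0+10710+43·51·70=164220; k=3: 6579+0+43·3·70=15609 → min 15609 | C..E: k=3: 0+6720+51·3·32=11616; k=4: 10710+0+51·70·32=124950 → min 11616 | D..F: k=4: 0+13440+3·70·6=14700; k=5: 6720+0+3·32·6=7296 → min 7296.
Length 4: A..D: k=1: 0+15609+10·43·70=45709; k=2: 21930+10710+10·51·70=68340; k=3: 7869+0+10·3·70=9969 → min 9969 | B..E: k=2: 0+11616+43·51·32=81792; k=3: 6579+6720+43·3·32=17427; k=4: 15609+0+43·70·32=111929 → min 17427 | C..F: k=3: 0+7296+51·3·6=8214; k=4: 10710+13440+51·70·6=45570; k=5: 11616+0+51·32·6=21408 → min 8214.
Length 5: A..E: k=1: 0+17427+10·43·32=31187; k=2: 21930+11616+10·51·32=49866; k=3: 7869+6720+10·3·32=15549; k=4: 9969+0+10·70·32=32369 → min 15549 | B..F: k=2: 0+8214+43·51·6=21372; k=3: 6579+7296+43·3·6=14649; k=4: 15609+13440+43·70·6=47109; k=5: 17427+0+43·32·6=25683 → min 14649.
Length 6: A..F: k=1: 0+14649+10·43·6=17229; k=2: 21930+8214+10·51·6=33204; k=3: 7869+7296+10·3·6=15345; k=4: 9969+13440+10·70·6=27609; k=5: 15549+0+10·32·6=17469 → min 15345.
Optimal order: ((A·(B·C))·((D·E)·F)) with cost 15345.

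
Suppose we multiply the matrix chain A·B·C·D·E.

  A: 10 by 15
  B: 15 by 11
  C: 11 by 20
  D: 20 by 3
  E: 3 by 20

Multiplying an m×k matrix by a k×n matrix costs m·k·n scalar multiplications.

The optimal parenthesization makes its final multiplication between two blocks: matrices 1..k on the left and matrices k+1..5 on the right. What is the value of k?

4

Adjacent pairs: AB = 10·15·11 = 1650; BC = 15·11·20 = 3300; CD = 11·20·3 = 660; DE = 20·3·20 = 1200.
Length 3: A..C: k=1: 0+3300+10·15·20=6300; k=2: 1650+0+10·11·20=3850 → min 3850 | B..D: k=2: 0+660+15·11·3=1155; k=3: 3300+0+15·20·3=4200 → min 1155 | C..E: k=3: 0+1200+11·20·20=5600; k=4: 660+0+11·3·20=1320 → min 1320.
Length 4: A..D: k=1: 0+1155+10·15·3=1605; k=2: 1650+660+10·11·3=2640; k=3: 3850+0+10·20·3=4450 → min 1605 | B..E: k=2: 0+1320+15·11·20=4620; k=3: 3300+1200+15·20·20=10500; k=4: 1155+0+15·3·20=2055 → min 2055.
Top-level splits: k=1: (A..A)·(B..E) → 0+2055+10·15·20 = 5055; k=2: (A..B)·(C..E) → 1650+1320+10·11·20 = 5170; k=3: (A..C)·(D..E) → 3850+1200+10·20·20 = 9050; k=4: (A..D)·(E..E) → 1605+0+10·3·20 = 2205.
Best split is after D, i.e. k = 4.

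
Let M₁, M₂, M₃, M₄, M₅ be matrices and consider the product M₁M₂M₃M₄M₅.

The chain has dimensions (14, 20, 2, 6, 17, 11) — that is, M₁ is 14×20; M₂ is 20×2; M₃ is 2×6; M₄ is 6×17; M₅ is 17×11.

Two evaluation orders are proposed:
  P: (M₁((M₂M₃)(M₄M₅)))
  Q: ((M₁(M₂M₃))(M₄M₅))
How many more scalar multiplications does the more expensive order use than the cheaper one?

Order P = (M₁((M₂M₃)(M₄M₅))): (M₂M₃): 20×2 by 2×6 → 20×6, cost 20·2·6 = 240; (M₄M₅): 6×17 by 17×11 → 6×11, cost 6·17·11 = 1122; ((M₂M₃)(M₄M₅)): 20×6 by 6×11 → 20×11, cost 20·6·11 = 1320; cumulative 2682; (M₁((M₂M₃)(M₄M₅))): 14×20 by 20×11 → 14×11, cost 14·20·11 = 3080; cumulative 5762. Total 5762.
Order Q = ((M₁(M₂M₃))(M₄M₅)): (M₂M₃): 20×2 by 2×6 → 20×6, cost 20·2·6 = 240; (M₁(M₂M₃)): 14×20 by 20×6 → 14×6, cost 14·20·6 = 1680; cumulative 1920; (M₄M₅): 6×17 by 17×11 → 6×11, cost 6·17·11 = 1122; ((M₁(M₂M₃))(M₄M₅)): 14×6 by 6×11 → 14×11, cost 14·6·11 = 924; cumulative 3966. Total 3966.
Difference: |5762 − 3966| = 1796.

1796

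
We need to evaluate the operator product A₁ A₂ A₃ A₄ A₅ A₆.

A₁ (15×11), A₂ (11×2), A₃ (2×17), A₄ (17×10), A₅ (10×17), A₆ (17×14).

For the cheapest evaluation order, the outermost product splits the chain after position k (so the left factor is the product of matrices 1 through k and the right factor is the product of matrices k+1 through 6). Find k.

2

Adjacent pairs: A₁A₂ = 15·11·2 = 330; A₂A₃ = 11·2·17 = 374; A₃A₄ = 2·17·10 = 340; A₄A₅ = 17·10·17 = 2890; A₅A₆ = 10·17·14 = 2380.
Length 3: A₁..A₃: k=1: 0+374+15·11·17=3179; k=2: 330+0+15·2·17=840 → min 840 | A₂..A₄: k=2: 0+340+11·2·10=560; k=3: 374+0+11·17·10=2244 → min 560 | A₃..A₅: k=3: 0+2890+2·17·17=3468; k=4: 340+0+2·10·17=680 → min 680 | A₄..A₆: k=4: 0+2380+17·10·14=4760; k=5: 2890+0+17·17·14=6936 → min 4760.
Length 4: A₁..A₄: k=1: 0+560+15·11·10=2210; k=2: 330+340+15·2·10=970; k=3: 840+0+15·17·10=3390 → min 970 | A₂..A₅: k=2: 0+680+11·2·17=1054; k=3: 374+2890+11·17·17=6443; k=4: 560+0+11·10·17=2430 → min 1054 | A₃..A₆: k=3: 0+4760+2·17·14=5236; k=4: 340+2380+2·10·14=3000; k=5: 680+0+2·17·14=1156 → min 1156.
Length 5: A₁..A₅: k=1: 0+1054+15·11·17=3859; k=2: 330+680+15·2·17=1520; k=3: 840+2890+15·17·17=8065; k=4: 970+0+15·10·17=3520 → min 1520 | A₂..A₆: k=2: 0+1156+11·2·14=1464; k=3: 374+4760+11·17·14=7752; k=4: 560+2380+11·10·14=4480; k=5: 1054+0+11·17·14=3672 → min 1464.
Top-level splits: k=1: (A₁..A₁)·(A₂..A₆) → 0+1464+15·11·14 = 3774; k=2: (A₁..A₂)·(A₃..A₆) → 330+1156+15·2·14 = 1906; k=3: (A₁..A₃)·(A₄..A₆) → 840+4760+15·17·14 = 9170; k=4: (A₁..A₄)·(A₅..A₆) → 970+2380+15·10·14 = 5450; k=5: (A₁..A₅)·(A₆..A₆) → 1520+0+15·17·14 = 5090.
Best split is after A₂, i.e. k = 2.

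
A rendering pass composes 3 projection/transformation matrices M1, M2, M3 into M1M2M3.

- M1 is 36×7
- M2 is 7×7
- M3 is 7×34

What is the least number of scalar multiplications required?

Order (M1(M2M3)): (M2M3): 7×7 by 7×34 → 7×34, cost 7·7·34 = 1666; (M1(M2M3)): 36×7 by 7×34 → 36×34, cost 36·7·34 = 8568; cumulative 10234. Total 10234.
Order ((M1M2)M3): (M1M2): 36×7 by 7×7 → 36×7, cost 36·7·7 = 1764; ((M1M2)M3): 36×7 by 7×34 → 36×34, cost 36·7·34 = 8568; cumulative 10332. Total 10332.
Minimum: 10234.

10234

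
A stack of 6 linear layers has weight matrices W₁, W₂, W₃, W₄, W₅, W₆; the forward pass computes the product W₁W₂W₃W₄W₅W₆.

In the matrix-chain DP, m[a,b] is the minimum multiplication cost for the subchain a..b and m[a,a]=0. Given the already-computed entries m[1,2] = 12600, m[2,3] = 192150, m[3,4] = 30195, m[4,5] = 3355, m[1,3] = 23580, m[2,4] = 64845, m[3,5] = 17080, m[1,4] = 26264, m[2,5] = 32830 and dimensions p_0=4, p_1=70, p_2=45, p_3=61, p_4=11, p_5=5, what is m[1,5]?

m[1,5] = min over k∈[1,4] of m[1,k]+m[k+1,5]+p_{0}·p_k·p_{5}.
k=1: 0 + 32830 + 4·70·5 = 34230; k=2: 12600 + 17080 + 4·45·5 = 30580; k=3: 23580 + 3355 + 4·61·5 = 28155; k=4: 26264 + 0 + 4·11·5 = 26484.
Minimum: 26484 at k=4.

26484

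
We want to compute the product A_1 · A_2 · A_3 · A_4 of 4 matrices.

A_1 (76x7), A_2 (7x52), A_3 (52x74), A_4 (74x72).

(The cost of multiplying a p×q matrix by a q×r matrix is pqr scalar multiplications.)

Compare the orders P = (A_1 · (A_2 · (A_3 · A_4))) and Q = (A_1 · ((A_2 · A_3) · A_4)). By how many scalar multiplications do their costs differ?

239032

Order P = (A_1 · (A_2 · (A_3 · A_4))): (A_3 · A_4): 52×74 by 74×72 → 52×72, cost 52·74·72 = 277056; (A_2 · (A_3 · A_4)): 7×52 by 52×72 → 7×72, cost 7·52·72 = 26208; cumulative 303264; (A_1 · (A_2 · (A_3 · A_4))): 76×7 by 7×72 → 76×72, cost 76·7·72 = 38304; cumulative 341568. Total 341568.
Order Q = (A_1 · ((A_2 · A_3) · A_4)): (A_2 · A_3): 7×52 by 52×74 → 7×74, cost 7·52·74 = 26936; ((A_2 · A_3) · A_4): 7×74 by 74×72 → 7×72, cost 7·74·72 = 37296; cumulative 64232; (A_1 · ((A_2 · A_3) · A_4)): 76×7 by 7×72 → 76×72, cost 76·7·72 = 38304; cumulative 102536. Total 102536.
Difference: |341568 − 102536| = 239032.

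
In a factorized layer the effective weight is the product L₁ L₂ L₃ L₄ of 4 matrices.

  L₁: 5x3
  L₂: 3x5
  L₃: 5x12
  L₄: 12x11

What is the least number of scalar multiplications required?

741

Adjacent pairs: L₁L₂ = 5·3·5 = 75; L₂L₃ = 3·5·12 = 180; L₃L₄ = 5·12·11 = 660.
Length 3: L₁..L₃: k=1: 0+180+5·3·12=360; k=2: 75+0+5·5·12=375 → min 360 | L₂..L₄: k=2: 0+660+3·5·11=825; k=3: 180+0+3·12·11=576 → min 576.
Length 4: L₁..L₄: k=1: 0+576+5·3·11=741; k=2: 75+660+5·5·11=1010; k=3: 360+0+5·12·11=1020 → min 741.
Optimal order: (L₁ ((L₂ L₃) L₄)) with cost 741.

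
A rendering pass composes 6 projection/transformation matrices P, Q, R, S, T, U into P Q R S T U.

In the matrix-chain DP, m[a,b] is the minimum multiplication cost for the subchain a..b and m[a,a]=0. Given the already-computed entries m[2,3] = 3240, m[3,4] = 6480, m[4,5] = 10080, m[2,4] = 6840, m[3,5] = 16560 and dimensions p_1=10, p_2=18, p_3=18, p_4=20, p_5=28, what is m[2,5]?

m[2,5] = min over k∈[2,4] of m[2,k]+m[k+1,5]+p_{1}·p_k·p_{5}.
k=2: 0 + 16560 + 10·18·28 = 21600; k=3: 3240 + 10080 + 10·18·28 = 18360; k=4: 6840 + 0 + 10·20·28 = 12440.
Minimum: 12440 at k=4.

12440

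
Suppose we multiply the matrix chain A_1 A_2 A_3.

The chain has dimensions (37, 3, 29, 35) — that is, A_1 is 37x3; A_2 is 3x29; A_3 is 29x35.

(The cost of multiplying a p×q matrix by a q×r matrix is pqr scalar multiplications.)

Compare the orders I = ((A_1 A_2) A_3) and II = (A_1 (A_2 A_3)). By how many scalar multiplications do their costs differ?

33844

Order I = ((A_1 A_2) A_3): (A_1 A_2): 37×3 by 3×29 → 37×29, cost 37·3·29 = 3219; ((A_1 A_2) A_3): 37×29 by 29×35 → 37×35, cost 37·29·35 = 37555; cumulative 40774. Total 40774.
Order II = (A_1 (A_2 A_3)): (A_2 A_3): 3×29 by 29×35 → 3×35, cost 3·29·35 = 3045; (A_1 (A_2 A_3)): 37×3 by 3×35 → 37×35, cost 37·3·35 = 3885; cumulative 6930. Total 6930.
Difference: |40774 − 6930| = 33844.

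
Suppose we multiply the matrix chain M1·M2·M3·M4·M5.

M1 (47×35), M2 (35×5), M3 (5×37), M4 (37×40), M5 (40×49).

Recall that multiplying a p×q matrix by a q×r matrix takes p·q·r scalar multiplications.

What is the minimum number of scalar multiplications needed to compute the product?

Adjacent pairs: M1M2 = 47·35·5 = 8225; M2M3 = 35·5·37 = 6475; M3M4 = 5·37·40 = 7400; M4M5 = 37·40·49 = 72520.
Length 3: M1..M3: k=1: 0+6475+47·35·37=67340; k=2: 8225+0+47·5·37=16920 → min 16920 | M2..M4: k=2: 0+7400+35·5·40=14400; k=3: 6475+0+35·37·40=58275 → min 14400 | M3..M5: k=3: 0+72520+5·37·49=81585; k=4: 7400+0+5·40·49=17200 → min 17200.
Length 4: M1..M4: k=1: 0+14400+47·35·40=80200; k=2: 8225+7400+47·5·40=25025; k=3: 16920+0+47·37·40=86480 → min 25025 | M2..M5: k=2: 0+17200+35·5·49=25775; k=3: 6475+72520+35·37·49=142450; k=4: 14400+0+35·40·49=83000 → min 25775.
Length 5: M1..M5: k=1: 0+25775+47·35·49=106380; k=2: 8225+17200+47·5·49=36940; k=3: 16920+72520+47·37·49=174651; k=4: 25025+0+47·40·49=117145 → min 36940.
Optimal order: ((M1·M2)·((M3·M4)·M5)) with cost 36940.

36940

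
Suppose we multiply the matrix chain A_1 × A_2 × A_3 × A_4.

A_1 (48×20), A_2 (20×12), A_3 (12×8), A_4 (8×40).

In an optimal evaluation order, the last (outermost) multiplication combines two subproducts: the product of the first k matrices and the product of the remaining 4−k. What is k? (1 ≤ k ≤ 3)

Adjacent pairs: A_1A_2 = 48·20·12 = 11520; A_2A_3 = 20·12·8 = 1920; A_3A_4 = 12·8·40 = 3840.
Length 3: A_1..A_3: k=1: 0+1920+48·20·8=9600; k=2: 11520+0+48·12·8=16128 → min 9600 | A_2..A_4: k=2: 0+3840+20·12·40=13440; k=3: 1920+0+20·8·40=8320 → min 8320.
Top-level splits: k=1: (A_1..A_1)·(A_2..A_4) → 0+8320+48·20·40 = 46720; k=2: (A_1..A_2)·(A_3..A_4) → 11520+3840+48·12·40 = 38400; k=3: (A_1..A_3)·(A_4..A_4) → 9600+0+48·8·40 = 24960.
Best split is after A_3, i.e. k = 3.

3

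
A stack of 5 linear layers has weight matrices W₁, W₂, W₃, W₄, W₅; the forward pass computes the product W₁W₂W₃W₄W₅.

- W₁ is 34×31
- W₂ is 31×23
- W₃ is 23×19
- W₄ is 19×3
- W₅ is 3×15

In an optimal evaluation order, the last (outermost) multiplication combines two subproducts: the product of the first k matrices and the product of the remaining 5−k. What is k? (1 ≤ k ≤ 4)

Adjacent pairs: W₁W₂ = 34·31·23 = 24242; W₂W₃ = 31·23·19 = 13547; W₃W₄ = 23·19·3 = 1311; W₄W₅ = 19·3·15 = 855.
Length 3: W₁..W₃: k=1: 0+13547+34·31·19=33573; k=2: 24242+0+34·23·19=39100 → min 33573 | W₂..W₄: k=2: 0+1311+31·23·3=3450; k=3: 13547+0+31·19·3=15314 → min 3450 | W₃..W₅: k=3: 0+855+23·19·15=7410; k=4: 1311+0+23·3·15=2346 → min 2346.
Length 4: W₁..W₄: k=1: 0+3450+34·31·3=6612; k=2: 24242+1311+34·23·3=27899; k=3: 33573+0+34·19·3=35511 → min 6612 | W₂..W₅: k=2: 0+2346+31·23·15=13041; k=3: 13547+855+31·19·15=23237; k=4: 3450+0+31·3·15=4845 → min 4845.
Top-level splits: k=1: (W₁..W₁)·(W₂..W₅) → 0+4845+34·31·15 = 20655; k=2: (W₁..W₂)·(W₃..W₅) → 24242+2346+34·23·15 = 38318; k=3: (W₁..W₃)·(W₄..W₅) → 33573+855+34·19·15 = 44118; k=4: (W₁..W₄)·(W₅..W₅) → 6612+0+34·3·15 = 8142.
Best split is after W₄, i.e. k = 4.

4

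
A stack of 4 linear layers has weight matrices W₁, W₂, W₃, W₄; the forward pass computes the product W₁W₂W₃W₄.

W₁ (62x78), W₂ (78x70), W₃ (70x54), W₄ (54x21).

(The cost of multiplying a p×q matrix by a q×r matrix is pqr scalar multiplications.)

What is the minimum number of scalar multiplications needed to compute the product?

295596

Adjacent pairs: W₁W₂ = 62·78·70 = 338520; W₂W₃ = 78·70·54 = 294840; W₃W₄ = 70·54·21 = 79380.
Length 3: W₁..W₃: k=1: 0+294840+62·78·54=555984; k=2: 338520+0+62·70·54=572880 → min 555984 | W₂..W₄: k=2: 0+79380+78·70·21=194040; k=3: 294840+0+78·54·21=383292 → min 194040.
Length 4: W₁..W₄: k=1: 0+194040+62·78·21=295596; k=2: 338520+79380+62·70·21=509040; k=3: 555984+0+62·54·21=626292 → min 295596.
Optimal order: (W₁(W₂(W₃W₄))) with cost 295596.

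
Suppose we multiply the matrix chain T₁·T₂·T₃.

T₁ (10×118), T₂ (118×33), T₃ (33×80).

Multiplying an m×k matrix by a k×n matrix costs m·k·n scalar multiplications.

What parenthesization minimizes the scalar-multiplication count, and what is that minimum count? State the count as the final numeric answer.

65340

(T₁·(T₂·T₃)): cost 405920.
((T₁·T₂)·T₃): cost 65340.
Optimal: ((T₁·T₂)·T₃) with cost 65340.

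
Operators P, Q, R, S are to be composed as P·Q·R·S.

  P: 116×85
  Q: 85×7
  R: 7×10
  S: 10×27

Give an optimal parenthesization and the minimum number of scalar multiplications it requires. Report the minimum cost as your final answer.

92834

Adjacent pairs: PQ = 116·85·7 = 69020; QR = 85·7·10 = 5950; RS = 7·10·27 = 1890.
Length 3: P..R: k=1: 0+5950+116·85·10=104550; k=2: 69020+0+116·7·10=77140 → min 77140 | Q..S: k=2: 0+1890+85·7·27=17955; k=3: 5950+0+85·10·27=28900 → min 17955.
Length 4: P..S: k=1: 0+17955+116·85·27=284175; k=2: 69020+1890+116·7·27=92834; k=3: 77140+0+116·10·27=108460 → min 92834.
Optimal parenthesization: ((P·Q)·(R·S)) with cost 92834.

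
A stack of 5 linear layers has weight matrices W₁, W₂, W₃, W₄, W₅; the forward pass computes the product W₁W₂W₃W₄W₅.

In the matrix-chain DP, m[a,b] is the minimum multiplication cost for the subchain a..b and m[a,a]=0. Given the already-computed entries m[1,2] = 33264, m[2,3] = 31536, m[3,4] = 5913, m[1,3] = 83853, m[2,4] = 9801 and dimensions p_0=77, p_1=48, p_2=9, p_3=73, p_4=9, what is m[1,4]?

m[1,4] = min over k∈[1,3] of m[1,k]+m[k+1,4]+p_{0}·p_k·p_{4}.
k=1: 0 + 9801 + 77·48·9 = 43065; k=2: 33264 + 5913 + 77·9·9 = 45414; k=3: 83853 + 0 + 77·73·9 = 134442.
Minimum: 43065 at k=1.

43065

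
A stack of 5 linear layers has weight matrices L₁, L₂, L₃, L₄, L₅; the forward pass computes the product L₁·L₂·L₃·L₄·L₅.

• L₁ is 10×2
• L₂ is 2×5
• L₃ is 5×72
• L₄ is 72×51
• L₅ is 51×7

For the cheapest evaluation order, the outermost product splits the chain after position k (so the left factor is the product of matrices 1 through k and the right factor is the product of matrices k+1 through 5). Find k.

1

Adjacent pairs: L₁L₂ = 10·2·5 = 100; L₂L₃ = 2·5·72 = 720; L₃L₄ = 5·72·51 = 18360; L₄L₅ = 72·51·7 = 25704.
Length 3: L₁..L₃: k=1: 0+720+10·2·72=2160; k=2: 100+0+10·5·72=3700 → min 2160 | L₂..L₄: k=2: 0+18360+2·5·51=18870; k=3: 720+0+2·72·51=8064 → min 8064 | L₃..L₅: k=3: 0+25704+5·72·7=28224; k=4: 18360+0+5·51·7=20145 → min 20145.
Length 4: L₁..L₄: k=1: 0+8064+10·2·51=9084; k=2: 100+18360+10·5·51=21010; k=3: 2160+0+10·72·51=38880 → min 9084 | L₂..L₅: k=2: 0+20145+2·5·7=20215; k=3: 720+25704+2·72·7=27432; k=4: 8064+0+2·51·7=8778 → min 8778.
Top-level splits: k=1: (L₁..L₁)·(L₂..L₅) → 0+8778+10·2·7 = 8918; k=2: (L₁..L₂)·(L₃..L₅) → 100+20145+10·5·7 = 20595; k=3: (L₁..L₃)·(L₄..L₅) → 2160+25704+10·72·7 = 32904; k=4: (L₁..L₄)·(L₅..L₅) → 9084+0+10·51·7 = 12654.
Best split is after L₁, i.e. k = 1.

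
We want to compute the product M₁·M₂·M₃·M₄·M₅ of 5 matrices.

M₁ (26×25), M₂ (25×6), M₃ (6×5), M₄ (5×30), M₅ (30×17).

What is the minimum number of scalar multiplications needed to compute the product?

8760

Adjacent pairs: M₁M₂ = 26·25·6 = 3900; M₂M₃ = 25·6·5 = 750; M₃M₄ = 6·5·30 = 900; M₄M₅ = 5·30·17 = 2550.
Length 3: M₁..M₃: k=1: 0+750+26·25·5=4000; k=2: 3900+0+26·6·5=4680 → min 4000 | M₂..M₄: k=2: 0+900+25·6·30=5400; k=3: 750+0+25·5·30=4500 → min 4500 | M₃..M₅: k=3: 0+2550+6·5·17=3060; k=4: 900+0+6·30·17=3960 → min 3060.
Length 4: M₁..M₄: k=1: 0+4500+26·25·30=24000; k=2: 3900+900+26·6·30=9480; k=3: 4000+0+26·5·30=7900 → min 7900 | M₂..M₅: k=2: 0+3060+25·6·17=5610; k=3: 750+2550+25·5·17=5425; k=4: 4500+0+25·30·17=17250 → min 5425.
Length 5: M₁..M₅: k=1: 0+5425+26·25·17=16475; k=2: 3900+3060+26·6·17=9612; k=3: 4000+2550+26·5·17=8760; k=4: 7900+0+26·30·17=21160 → min 8760.
Optimal order: ((M₁·(M₂·M₃))·(M₄·M₅)) with cost 8760.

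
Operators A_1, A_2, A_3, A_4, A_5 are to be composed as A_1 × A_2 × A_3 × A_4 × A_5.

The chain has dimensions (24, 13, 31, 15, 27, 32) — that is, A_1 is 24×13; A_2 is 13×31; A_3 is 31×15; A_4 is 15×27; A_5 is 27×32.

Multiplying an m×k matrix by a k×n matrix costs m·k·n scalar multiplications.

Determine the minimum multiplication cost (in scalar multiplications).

Adjacent pairs: A_1A_2 = 24·13·31 = 9672; A_2A_3 = 13·31·15 = 6045; A_3A_4 = 31·15·27 = 12555; A_4A_5 = 15·27·32 = 12960.
Length 3: A_1..A_3: k=1: 0+6045+24·13·15=10725; k=2: 9672+0+24·31·15=20832 → min 10725 | A_2..A_4: k=2: 0+12555+13·31·27=23436; k=3: 6045+0+13·15·27=11310 → min 11310 | A_3..A_5: k=3: 0+12960+31·15·32=27840; k=4: 12555+0+31·27·32=39339 → min 27840.
Length 4: A_1..A_4: k=1: 0+11310+24·13·27=19734; k=2: 9672+12555+24·31·27=42315; k=3: 10725+0+24·15·27=20445 → min 19734 | A_2..A_5: k=2: 0+27840+13·31·32=40736; k=3: 6045+12960+13·15·32=25245; k=4: 11310+0+13·27·32=22542 → min 22542.
Length 5: A_1..A_5: k=1: 0+22542+24·13·32=32526; k=2: 9672+27840+24·31·32=61320; k=3: 10725+12960+24·15·32=35205; k=4: 19734+0+24·27·32=40470 → min 32526.
Optimal order: (A_1 × (((A_2 × A_3) × A_4) × A_5)) with cost 32526.

32526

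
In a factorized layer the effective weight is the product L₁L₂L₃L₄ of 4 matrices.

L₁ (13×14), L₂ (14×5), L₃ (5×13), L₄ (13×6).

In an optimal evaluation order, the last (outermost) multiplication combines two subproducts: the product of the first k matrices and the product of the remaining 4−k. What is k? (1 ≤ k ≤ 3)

Adjacent pairs: L₁L₂ = 13·14·5 = 910; L₂L₃ = 14·5·13 = 910; L₃L₄ = 5·13·6 = 390.
Length 3: L₁..L₃: k=1: 0+910+13·14·13=3276; k=2: 910+0+13·5·13=1755 → min 1755 | L₂..L₄: k=2: 0+390+14·5·6=810; k=3: 910+0+14·13·6=2002 → min 810.
Top-level splits: k=1: (L₁..L₁)·(L₂..L₄) → 0+810+13·14·6 = 1902; k=2: (L₁..L₂)·(L₃..L₄) → 910+390+13·5·6 = 1690; k=3: (L₁..L₃)·(L₄..L₄) → 1755+0+13·13·6 = 2769.
Best split is after L₂, i.e. k = 2.

2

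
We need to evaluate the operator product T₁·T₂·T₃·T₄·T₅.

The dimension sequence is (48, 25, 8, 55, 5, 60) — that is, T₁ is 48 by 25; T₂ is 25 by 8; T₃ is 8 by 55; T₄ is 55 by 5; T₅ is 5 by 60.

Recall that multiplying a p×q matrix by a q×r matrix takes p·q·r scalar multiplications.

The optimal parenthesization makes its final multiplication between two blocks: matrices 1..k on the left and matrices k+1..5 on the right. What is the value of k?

Adjacent pairs: T₁T₂ = 48·25·8 = 9600; T₂T₃ = 25·8·55 = 11000; T₃T₄ = 8·55·5 = 2200; T₄T₅ = 55·5·60 = 16500.
Length 3: T₁..T₃: k=1: 0+11000+48·25·55=77000; k=2: 9600+0+48·8·55=30720 → min 30720 | T₂..T₄: k=2: 0+2200+25·8·5=3200; k=3: 11000+0+25·55·5=17875 → min 3200 | T₃..T₅: k=3: 0+16500+8·55·60=42900; k=4: 2200+0+8·5·60=4600 → min 4600.
Length 4: T₁..T₄: k=1: 0+3200+48·25·5=9200; k=2: 9600+2200+48·8·5=13720; k=3: 30720+0+48·55·5=43920 → min 9200 | T₂..T₅: k=2: 0+4600+25·8·60=16600; k=3: 11000+16500+25·55·60=110000; k=4: 3200+0+25·5·60=10700 → min 10700.
Top-level splits: k=1: (T₁..T₁)·(T₂..T₅) → 0+10700+48·25·60 = 82700; k=2: (T₁..T₂)·(T₃..T₅) → 9600+4600+48·8·60 = 37240; k=3: (T₁..T₃)·(T₄..T₅) → 30720+16500+48·55·60 = 205620; k=4: (T₁..T₄)·(T₅..T₅) → 9200+0+48·5·60 = 23600.
Best split is after T₄, i.e. k = 4.

4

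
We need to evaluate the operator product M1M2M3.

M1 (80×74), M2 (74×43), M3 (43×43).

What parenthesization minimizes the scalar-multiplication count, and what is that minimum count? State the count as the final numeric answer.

391386

(M1(M2M3)): cost 391386.
((M1M2)M3): cost 402480.
Optimal: (M1(M2M3)) with cost 391386.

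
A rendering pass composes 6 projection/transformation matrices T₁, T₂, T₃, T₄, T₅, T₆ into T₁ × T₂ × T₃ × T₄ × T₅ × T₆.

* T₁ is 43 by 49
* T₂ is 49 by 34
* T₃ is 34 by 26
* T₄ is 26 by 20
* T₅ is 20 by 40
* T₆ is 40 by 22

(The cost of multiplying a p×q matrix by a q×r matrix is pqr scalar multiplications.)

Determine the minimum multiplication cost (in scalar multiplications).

129660

Adjacent pairs: T₁T₂ = 43·49·34 = 71638; T₂T₃ = 49·34·26 = 43316; T₃T₄ = 34·26·20 = 17680; T₄T₅ = 26·20·40 = 20800; T₅T₆ = 20·40·22 = 17600.
Length 3: T₁..T₃: k=1: 0+43316+43·49·26=98098; k=2: 71638+0+43·34·26=109650 → min 98098 | T₂..T₄: k=2: 0+17680+49·34·20=51000; k=3: 43316+0+49·26·20=68796 → min 51000 | T₃..T₅: k=3: 0+20800+34·26·40=56160; k=4: 17680+0+34·20·40=44880 → min 44880 | T₄..T₆: k=4: 0+17600+26·20·22=29040; k=5: 20800+0+26·40·22=43680 → min 29040.
Length 4: T₁..T₄: k=1: 0+51000+43·49·20=93140; k=2: 71638+17680+43·34·20=118558; k=3: 98098+0+43·26·20=120458 → min 93140 | T₂..T₅: k=2: 0+44880+49·34·40=111520; k=3: 43316+20800+49·26·40=115076; k=4: 51000+0+49·20·40=90200 → min 90200 | T₃..T₆: k=3: 0+29040+34·26·22=48488; k=4: 17680+17600+34·20·22=50240; k=5: 44880+0+34·40·22=74800 → min 48488.
Length 5: T₁..T₅: k=1: 0+90200+43·49·40=174480; k=2: 71638+44880+43·34·40=174998; k=3: 98098+20800+43·26·40=163618; k=4: 93140+0+43·20·40=127540 → min 127540 | T₂..T₆: k=2: 0+48488+49·34·22=85140; k=3: 43316+29040+49·26·22=100384; k=4: 51000+17600+49·20·22=90160; k=5: 90200+0+49·40·22=133320 → min 85140.
Length 6: T₁..T₆: k=1: 0+85140+43·49·22=131494; k=2: 71638+48488+43·34·22=152290; k=3: 98098+29040+43·26·22=151734; k=4: 93140+17600+43·20·22=129660; k=5: 127540+0+43·40·22=165380 → min 129660.
Optimal order: ((T₁ × (T₂ × (T₃ × T₄))) × (T₅ × T₆)) with cost 129660.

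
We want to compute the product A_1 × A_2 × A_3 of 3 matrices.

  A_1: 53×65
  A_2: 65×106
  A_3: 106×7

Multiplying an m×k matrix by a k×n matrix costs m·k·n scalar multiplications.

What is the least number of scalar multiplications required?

72345

Order (A_1 × (A_2 × A_3)): (A_2 × A_3): 65×106 by 106×7 → 65×7, cost 65·106·7 = 48230; (A_1 × (A_2 × A_3)): 53×65 by 65×7 → 53×7, cost 53·65·7 = 24115; cumulative 72345. Total 72345.
Order ((A_1 × A_2) × A_3): (A_1 × A_2): 53×65 by 65×106 → 53×106, cost 53·65·106 = 365170; ((A_1 × A_2) × A_3): 53×106 by 106×7 → 53×7, cost 53·106·7 = 39326; cumulative 404496. Total 404496.
Minimum: 72345.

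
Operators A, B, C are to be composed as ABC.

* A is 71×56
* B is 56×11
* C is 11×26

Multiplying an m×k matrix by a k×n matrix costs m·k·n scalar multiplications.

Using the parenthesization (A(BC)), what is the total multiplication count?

(BC): 56×11 by 11×26 → 56×26, cost 56·11·26 = 16016
(A(BC)): 71×56 by 56×26 → 71×26, cost 71·56·26 = 103376; cumulative 119392
Total: 119392 scalar multiplications.

119392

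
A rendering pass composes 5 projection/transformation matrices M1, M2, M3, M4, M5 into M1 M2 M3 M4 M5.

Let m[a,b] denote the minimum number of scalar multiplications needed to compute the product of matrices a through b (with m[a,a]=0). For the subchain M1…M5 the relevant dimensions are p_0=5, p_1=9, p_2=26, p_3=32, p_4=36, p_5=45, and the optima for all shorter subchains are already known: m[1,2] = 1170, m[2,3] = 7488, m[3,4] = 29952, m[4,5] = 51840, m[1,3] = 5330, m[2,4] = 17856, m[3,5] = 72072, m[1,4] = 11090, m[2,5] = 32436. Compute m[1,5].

m[1,5] = min over k∈[1,4] of m[1,k]+m[k+1,5]+p_{0}·p_k·p_{5}.
k=1: 0 + 32436 + 5·9·45 = 34461; k=2: 1170 + 72072 + 5·26·45 = 79092; k=3: 5330 + 51840 + 5·32·45 = 64370; k=4: 11090 + 0 + 5·36·45 = 19190.
Minimum: 19190 at k=4.

19190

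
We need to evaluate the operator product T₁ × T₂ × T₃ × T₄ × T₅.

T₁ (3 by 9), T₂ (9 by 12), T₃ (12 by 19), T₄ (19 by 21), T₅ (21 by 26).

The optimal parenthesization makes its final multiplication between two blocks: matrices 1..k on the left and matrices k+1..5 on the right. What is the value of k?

Adjacent pairs: T₁T₂ = 3·9·12 = 324; T₂T₃ = 9·12·19 = 2052; T₃T₄ = 12·19·21 = 4788; T₄T₅ = 19·21·26 = 10374.
Length 3: T₁..T₃: k=1: 0+2052+3·9·19=2565; k=2: 324+0+3·12·19=1008 → min 1008 | T₂..T₄: k=2: 0+4788+9·12·21=7056; k=3: 2052+0+9·19·21=5643 → min 5643 | T₃..T₅: k=3: 0+10374+12·19·26=16302; k=4: 4788+0+12·21·26=11340 → min 11340.
Length 4: T₁..T₄: k=1: 0+5643+3·9·21=6210; k=2: 324+4788+3·12·21=5868; k=3: 1008+0+3·19·21=2205 → min 2205 | T₂..T₅: k=2: 0+11340+9·12·26=14148; k=3: 2052+10374+9·19·26=16872; k=4: 5643+0+9·21·26=10557 → min 10557.
Top-level splits: k=1: (T₁..T₁)·(T₂..T₅) → 0+10557+3·9·26 = 11259; k=2: (T₁..T₂)·(T₃..T₅) → 324+11340+3·12·26 = 12600; k=3: (T₁..T₃)·(T₄..T₅) → 1008+10374+3·19·26 = 12864; k=4: (T₁..T₄)·(T₅..T₅) → 2205+0+3·21·26 = 3843.
Best split is after T₄, i.e. k = 4.

4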